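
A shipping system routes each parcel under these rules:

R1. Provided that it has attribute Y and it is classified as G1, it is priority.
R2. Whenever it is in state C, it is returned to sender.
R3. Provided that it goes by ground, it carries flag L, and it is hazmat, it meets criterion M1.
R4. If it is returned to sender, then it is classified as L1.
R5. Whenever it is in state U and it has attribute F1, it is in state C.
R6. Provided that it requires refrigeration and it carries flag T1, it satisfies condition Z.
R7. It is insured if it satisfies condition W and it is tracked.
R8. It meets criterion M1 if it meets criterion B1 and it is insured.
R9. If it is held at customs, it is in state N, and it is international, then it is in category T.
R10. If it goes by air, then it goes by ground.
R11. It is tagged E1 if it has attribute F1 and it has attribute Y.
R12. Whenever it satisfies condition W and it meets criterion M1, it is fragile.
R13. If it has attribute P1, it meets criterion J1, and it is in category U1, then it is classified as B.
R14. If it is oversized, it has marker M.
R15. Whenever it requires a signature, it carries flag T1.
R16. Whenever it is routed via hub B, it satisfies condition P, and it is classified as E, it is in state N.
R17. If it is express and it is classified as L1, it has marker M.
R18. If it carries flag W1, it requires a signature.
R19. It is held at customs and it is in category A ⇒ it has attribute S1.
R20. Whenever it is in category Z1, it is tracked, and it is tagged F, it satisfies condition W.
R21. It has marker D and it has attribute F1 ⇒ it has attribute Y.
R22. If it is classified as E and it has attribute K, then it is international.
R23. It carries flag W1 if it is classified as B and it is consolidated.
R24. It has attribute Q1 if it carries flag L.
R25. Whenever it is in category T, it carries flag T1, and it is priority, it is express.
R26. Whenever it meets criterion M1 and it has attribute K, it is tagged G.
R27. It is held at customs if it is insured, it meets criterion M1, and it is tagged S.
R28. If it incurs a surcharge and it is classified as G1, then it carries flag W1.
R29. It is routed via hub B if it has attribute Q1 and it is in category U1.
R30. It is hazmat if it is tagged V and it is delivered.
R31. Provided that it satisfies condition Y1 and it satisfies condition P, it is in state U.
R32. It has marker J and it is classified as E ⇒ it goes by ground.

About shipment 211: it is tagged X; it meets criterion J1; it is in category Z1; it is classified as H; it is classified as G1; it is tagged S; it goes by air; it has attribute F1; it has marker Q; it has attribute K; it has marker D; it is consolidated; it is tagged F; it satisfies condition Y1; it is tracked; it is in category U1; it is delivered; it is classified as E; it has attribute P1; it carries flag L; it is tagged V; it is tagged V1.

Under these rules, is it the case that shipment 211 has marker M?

No

Forward chaining from the given facts derives: goes by ground, is classified as B, satisfies condition W, has attribute Y, is international, carries flag W1, has attribute Q1, is routed via hub B, is hazmat, is priority, meets criterion M1, is insured, is tagged E1, is fragile, requires a signature, is tagged G, is held at customs, carries flag T1.
Rules concluding "it has marker M": R14 needs "it is oversized"; R17 needs "it is express" — none of these are established.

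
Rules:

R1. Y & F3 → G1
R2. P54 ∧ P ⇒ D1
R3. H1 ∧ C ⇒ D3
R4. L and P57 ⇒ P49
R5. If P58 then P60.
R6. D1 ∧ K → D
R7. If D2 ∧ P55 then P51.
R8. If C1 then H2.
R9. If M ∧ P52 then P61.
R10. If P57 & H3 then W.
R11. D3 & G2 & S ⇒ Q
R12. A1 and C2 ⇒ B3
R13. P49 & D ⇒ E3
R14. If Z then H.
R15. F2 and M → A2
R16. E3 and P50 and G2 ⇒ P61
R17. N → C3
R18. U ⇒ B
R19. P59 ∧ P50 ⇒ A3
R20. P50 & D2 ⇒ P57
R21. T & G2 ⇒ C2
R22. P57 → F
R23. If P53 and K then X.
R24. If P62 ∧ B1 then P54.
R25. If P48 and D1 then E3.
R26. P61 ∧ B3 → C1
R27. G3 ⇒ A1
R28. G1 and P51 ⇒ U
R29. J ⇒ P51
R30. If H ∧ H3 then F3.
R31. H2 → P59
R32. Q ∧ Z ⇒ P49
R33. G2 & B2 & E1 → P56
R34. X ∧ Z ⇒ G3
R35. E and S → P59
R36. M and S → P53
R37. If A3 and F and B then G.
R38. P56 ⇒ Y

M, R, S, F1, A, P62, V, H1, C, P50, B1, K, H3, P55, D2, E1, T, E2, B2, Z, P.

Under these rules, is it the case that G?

Forward chaining from the given facts derives: D3, P51, H, P57, F, P54, F3, P53, D1, D, W, X, G3, A1.
The only rule concluding G is R37, which needs A3; that is never established.

No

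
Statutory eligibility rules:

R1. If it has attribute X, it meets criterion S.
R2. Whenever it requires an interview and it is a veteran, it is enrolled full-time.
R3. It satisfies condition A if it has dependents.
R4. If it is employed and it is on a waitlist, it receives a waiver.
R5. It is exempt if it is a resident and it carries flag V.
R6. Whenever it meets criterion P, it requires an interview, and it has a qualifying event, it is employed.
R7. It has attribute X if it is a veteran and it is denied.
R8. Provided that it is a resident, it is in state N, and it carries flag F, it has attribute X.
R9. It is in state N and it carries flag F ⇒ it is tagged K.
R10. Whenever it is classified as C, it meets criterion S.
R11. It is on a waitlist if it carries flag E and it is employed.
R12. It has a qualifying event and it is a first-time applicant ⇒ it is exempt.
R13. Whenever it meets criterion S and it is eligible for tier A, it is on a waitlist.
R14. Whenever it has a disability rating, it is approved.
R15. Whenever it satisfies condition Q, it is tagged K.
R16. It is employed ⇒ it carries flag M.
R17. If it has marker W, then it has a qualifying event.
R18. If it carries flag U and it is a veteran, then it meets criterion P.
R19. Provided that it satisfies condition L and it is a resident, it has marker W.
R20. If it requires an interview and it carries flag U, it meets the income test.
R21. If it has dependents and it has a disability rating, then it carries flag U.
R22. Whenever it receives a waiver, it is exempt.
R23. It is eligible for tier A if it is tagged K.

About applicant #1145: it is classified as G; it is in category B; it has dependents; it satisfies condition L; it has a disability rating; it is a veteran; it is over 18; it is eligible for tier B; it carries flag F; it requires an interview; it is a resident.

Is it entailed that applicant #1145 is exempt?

Forward chaining from the given facts derives: is enrolled full-time, satisfies condition A, is approved, has marker W, carries flag U, has a qualifying event, meets criterion P, meets the income test, is employed, carries flag M.
Rules concluding "it is exempt": R5 needs "it carries flag V"; R12 needs "it is a first-time applicant"; R22 needs "it receives a waiver" — none of these are established.

No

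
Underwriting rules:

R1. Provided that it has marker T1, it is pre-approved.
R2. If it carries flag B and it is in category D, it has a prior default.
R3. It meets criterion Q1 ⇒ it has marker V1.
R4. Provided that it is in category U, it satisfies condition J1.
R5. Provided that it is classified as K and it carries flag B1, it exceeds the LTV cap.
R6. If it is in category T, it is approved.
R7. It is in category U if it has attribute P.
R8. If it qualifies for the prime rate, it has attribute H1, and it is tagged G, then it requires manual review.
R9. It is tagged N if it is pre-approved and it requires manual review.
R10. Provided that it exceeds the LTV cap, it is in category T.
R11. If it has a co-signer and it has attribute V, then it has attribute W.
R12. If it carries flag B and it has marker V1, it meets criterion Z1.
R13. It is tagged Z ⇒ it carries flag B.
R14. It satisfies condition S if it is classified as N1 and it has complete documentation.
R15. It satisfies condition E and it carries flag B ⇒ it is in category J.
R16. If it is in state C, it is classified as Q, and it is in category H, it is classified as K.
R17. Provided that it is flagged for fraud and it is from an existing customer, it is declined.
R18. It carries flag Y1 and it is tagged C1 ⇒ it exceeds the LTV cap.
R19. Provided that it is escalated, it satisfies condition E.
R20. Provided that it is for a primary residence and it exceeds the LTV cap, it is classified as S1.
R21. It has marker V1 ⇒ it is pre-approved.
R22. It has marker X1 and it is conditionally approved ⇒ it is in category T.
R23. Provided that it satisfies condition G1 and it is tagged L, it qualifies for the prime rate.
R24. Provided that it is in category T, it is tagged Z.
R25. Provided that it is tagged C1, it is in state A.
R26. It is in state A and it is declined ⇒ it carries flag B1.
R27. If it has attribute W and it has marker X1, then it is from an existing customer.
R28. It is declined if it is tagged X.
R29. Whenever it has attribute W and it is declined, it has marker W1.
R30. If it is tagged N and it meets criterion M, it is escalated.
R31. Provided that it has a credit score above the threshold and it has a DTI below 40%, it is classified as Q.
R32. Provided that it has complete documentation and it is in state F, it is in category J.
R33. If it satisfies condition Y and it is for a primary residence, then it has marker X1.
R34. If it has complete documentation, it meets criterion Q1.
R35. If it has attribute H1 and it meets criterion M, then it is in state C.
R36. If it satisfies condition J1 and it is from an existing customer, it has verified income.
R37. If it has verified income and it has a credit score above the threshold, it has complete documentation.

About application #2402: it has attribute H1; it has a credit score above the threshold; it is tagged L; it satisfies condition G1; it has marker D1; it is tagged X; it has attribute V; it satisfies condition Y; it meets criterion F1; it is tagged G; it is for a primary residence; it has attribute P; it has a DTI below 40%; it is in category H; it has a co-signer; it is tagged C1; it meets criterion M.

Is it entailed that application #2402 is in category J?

By R7 (it has attribute P): it is in category U.
By R11 (it has a co-signer, it has attribute V): it has attribute W.
By R23 (it satisfies condition G1, it is tagged L): it qualifies for the prime rate.
By R25 (it is tagged C1): it is in state A.
By R28 (it is tagged X): it is declined.
By R31 (it has a credit score above the threshold, it has a DTI below 40%): it is classified as Q.
By R33 (it satisfies condition Y, it is for a primary residence): it has marker X1.
By R35 (it has attribute H1, it meets criterion M): it is in state C.
By R4 (it is in category U): it satisfies condition J1.
By R8 (it qualifies for the prime rate, it has attribute H1, it is tagged G): it requires manual review.
By R16 (it is in state C, it is classified as Q, it is in category H): it is classified as K.
By R26 (it is in state A, it is declined): it carries flag B1.
By R27 (it has attribute W, it has marker X1): it is from an existing customer.
By R36 (it satisfies condition J1, it is from an existing customer): it has verified income.
By R37 (it has verified income, it has a credit score above the threshold): it has complete documentation.
By R5 (it is classified as K, it carries flag B1): it exceeds the LTV cap.
By R10 (it exceeds the LTV cap): it is in category T.
By R24 (it is in category T): it is tagged Z.
By R34 (it has complete documentation): it meets criterion Q1.
By R3 (it meets criterion Q1): it has marker V1.
By R13 (it is tagged Z): it carries flag B.
By R21 (it has marker V1): it is pre-approved.
By R9 (it is pre-approved, it requires manual review): it is tagged N.
By R30 (it is tagged N, it meets criterion M): it is escalated.
By R19 (it is escalated): it satisfies condition E.
By R15 (it satisfies condition E, it carries flag B): it is in category J.

Yes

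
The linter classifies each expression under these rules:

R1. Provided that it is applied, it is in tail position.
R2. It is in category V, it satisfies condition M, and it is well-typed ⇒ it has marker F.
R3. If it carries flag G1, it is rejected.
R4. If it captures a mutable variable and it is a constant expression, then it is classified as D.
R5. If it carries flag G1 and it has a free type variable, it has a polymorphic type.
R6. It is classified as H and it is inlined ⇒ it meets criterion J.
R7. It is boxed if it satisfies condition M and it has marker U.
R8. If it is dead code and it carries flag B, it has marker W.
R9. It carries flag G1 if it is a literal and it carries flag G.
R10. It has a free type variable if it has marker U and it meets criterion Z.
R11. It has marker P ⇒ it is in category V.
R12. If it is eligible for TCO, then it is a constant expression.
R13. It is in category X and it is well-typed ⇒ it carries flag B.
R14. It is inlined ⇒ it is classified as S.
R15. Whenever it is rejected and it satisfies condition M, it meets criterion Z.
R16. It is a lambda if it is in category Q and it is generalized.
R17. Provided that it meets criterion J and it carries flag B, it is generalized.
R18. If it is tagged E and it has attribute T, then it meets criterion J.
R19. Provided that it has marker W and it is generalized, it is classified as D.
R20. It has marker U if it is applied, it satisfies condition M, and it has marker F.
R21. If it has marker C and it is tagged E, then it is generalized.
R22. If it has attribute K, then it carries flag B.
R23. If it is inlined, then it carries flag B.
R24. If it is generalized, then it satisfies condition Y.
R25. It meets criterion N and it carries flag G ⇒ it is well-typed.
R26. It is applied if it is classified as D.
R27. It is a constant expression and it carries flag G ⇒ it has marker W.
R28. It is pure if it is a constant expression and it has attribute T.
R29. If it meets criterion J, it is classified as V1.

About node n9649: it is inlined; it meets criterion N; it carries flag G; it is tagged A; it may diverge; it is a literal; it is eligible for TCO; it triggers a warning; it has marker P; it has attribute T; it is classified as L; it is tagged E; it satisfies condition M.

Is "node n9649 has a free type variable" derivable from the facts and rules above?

By R9 (it is a literal, it carries flag G): it carries flag G1.
By R11 (it has marker P): it is in category V.
By R12 (it is eligible for TCO): it is a constant expression.
By R18 (it is tagged E, it has attribute T): it meets criterion J.
By R23 (it is inlined): it carries flag B.
By R25 (it meets criterion N, it carries flag G): it is well-typed.
By R27 (it is a constant expression, it carries flag G): it has marker W.
By R2 (it is in category V, it satisfies condition M, it is well-typed): it has marker F.
By R3 (it carries flag G1): it is rejected.
By R15 (it is rejected, it satisfies condition M): it meets criterion Z.
By R17 (it meets criterion J, it carries flag B): it is generalized.
By R19 (it has marker W, it is generalized): it is classified as D.
By R26 (it is classified as D): it is applied.
By R20 (it is applied, it satisfies condition M, it has marker F): it has marker U.
By R10 (it has marker U, it meets criterion Z): it has a free type variable.

Yes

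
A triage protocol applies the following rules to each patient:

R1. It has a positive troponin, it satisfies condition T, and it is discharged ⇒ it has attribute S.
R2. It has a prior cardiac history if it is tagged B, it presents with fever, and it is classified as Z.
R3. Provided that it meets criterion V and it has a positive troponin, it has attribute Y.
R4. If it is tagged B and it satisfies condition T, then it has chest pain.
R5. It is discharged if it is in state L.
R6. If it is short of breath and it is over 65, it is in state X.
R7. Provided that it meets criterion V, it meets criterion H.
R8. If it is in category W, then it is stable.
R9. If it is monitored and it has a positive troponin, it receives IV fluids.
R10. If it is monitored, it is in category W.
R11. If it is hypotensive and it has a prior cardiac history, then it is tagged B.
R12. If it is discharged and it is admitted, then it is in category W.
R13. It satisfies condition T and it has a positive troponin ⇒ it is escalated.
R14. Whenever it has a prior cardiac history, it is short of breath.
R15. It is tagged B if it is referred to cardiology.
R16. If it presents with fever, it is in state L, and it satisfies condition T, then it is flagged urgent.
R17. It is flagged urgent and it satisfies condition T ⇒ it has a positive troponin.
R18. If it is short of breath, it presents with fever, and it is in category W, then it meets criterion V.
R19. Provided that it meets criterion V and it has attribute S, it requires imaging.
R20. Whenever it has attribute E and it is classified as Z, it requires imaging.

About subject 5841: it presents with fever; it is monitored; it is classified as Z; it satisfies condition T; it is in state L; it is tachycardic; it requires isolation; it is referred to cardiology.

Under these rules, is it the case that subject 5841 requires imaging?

By R5 (it is in state L): it is discharged.
By R10 (it is monitored): it is in category W.
By R15 (it is referred to cardiology): it is tagged B.
By R16 (it presents with fever, it is in state L, it satisfies condition T): it is flagged urgent.
By R17 (it is flagged urgent, it satisfies condition T): it has a positive troponin.
By R1 (it has a positive troponin, it satisfies condition T, it is discharged): it has attribute S.
By R2 (it is tagged B, it presents with fever, it is classified as Z): it has a prior cardiac history.
By R14 (it has a prior cardiac history): it is short of breath.
By R18 (it is short of breath, it presents with fever, it is in category W): it meets criterion V.
By R19 (it meets criterion V, it has attribute S): it requires imaging.

Yes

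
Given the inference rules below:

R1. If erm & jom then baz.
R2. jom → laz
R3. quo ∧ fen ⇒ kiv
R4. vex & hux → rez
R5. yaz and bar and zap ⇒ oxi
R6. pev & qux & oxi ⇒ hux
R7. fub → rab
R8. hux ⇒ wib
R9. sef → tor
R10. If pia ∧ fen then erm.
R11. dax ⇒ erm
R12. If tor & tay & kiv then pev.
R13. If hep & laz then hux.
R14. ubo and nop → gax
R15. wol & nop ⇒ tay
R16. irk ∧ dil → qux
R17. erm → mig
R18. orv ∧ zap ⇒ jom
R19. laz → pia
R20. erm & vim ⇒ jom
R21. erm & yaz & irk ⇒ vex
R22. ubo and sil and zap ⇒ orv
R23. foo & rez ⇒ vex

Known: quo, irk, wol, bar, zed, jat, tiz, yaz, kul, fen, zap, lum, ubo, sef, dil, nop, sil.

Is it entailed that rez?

Yes

kiv  (by R3: quo, fen)
oxi  (by R5: yaz, bar, zap)
tor  (by R9: sef)
tay  (by R15: wol, nop)
qux  (by R16: irk, dil)
orv  (by R22: ubo, sil, zap)
pev  (by R12: tor, tay, kiv)
jom  (by R18: orv, zap)
laz  (by R2: jom)
hux  (by R6: pev, qux, oxi)
pia  (by R19: laz)
erm  (by R10: pia, fen)
vex  (by R21: erm, yaz, irk)
rez  (by R4: vex, hux)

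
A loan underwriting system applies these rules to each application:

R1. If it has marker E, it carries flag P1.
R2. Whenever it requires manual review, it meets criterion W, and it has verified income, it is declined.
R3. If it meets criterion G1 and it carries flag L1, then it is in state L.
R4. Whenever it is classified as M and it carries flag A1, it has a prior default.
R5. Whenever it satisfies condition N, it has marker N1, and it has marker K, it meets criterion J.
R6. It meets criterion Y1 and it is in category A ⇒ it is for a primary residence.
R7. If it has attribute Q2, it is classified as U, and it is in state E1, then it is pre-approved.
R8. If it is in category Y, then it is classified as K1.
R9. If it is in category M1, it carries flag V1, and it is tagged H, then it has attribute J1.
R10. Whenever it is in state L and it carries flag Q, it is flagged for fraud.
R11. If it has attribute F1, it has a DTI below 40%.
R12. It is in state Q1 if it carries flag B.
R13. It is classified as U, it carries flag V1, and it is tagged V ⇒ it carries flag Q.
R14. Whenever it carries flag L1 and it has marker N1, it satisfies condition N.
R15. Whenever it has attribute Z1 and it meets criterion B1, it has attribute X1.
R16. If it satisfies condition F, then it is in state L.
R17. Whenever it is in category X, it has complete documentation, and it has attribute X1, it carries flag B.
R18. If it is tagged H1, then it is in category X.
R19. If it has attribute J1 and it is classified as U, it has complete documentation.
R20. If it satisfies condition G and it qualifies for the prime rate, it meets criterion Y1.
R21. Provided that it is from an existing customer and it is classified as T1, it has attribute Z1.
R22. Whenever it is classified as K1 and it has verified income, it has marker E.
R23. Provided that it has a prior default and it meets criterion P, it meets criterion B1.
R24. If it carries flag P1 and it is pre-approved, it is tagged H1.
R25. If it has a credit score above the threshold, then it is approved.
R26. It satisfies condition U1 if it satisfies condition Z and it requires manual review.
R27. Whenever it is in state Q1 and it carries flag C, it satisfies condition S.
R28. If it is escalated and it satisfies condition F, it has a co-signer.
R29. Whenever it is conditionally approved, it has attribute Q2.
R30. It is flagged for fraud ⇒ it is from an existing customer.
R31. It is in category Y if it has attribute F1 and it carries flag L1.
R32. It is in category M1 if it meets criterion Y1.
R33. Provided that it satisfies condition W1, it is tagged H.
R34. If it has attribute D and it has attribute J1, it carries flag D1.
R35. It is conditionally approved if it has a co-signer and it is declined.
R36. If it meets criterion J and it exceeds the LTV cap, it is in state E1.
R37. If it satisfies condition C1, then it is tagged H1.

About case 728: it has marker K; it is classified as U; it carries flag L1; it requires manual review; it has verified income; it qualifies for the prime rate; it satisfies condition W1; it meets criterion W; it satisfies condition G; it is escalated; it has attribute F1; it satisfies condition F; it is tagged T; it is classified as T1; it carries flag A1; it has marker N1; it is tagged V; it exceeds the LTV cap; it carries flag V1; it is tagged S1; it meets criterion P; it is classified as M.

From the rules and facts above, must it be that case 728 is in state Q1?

Yes

By R2 (it requires manual review, it meets criterion W, it has verified income): it is declined.
By R4 (it is classified as M, it carries flag A1): it has a prior default.
By R13 (it is classified as U, it carries flag V1, it is tagged V): it carries flag Q.
By R14 (it carries flag L1, it has marker N1): it satisfies condition N.
By R16 (it satisfies condition F): it is in state L.
By R20 (it satisfies condition G, it qualifies for the prime rate): it meets criterion Y1.
By R23 (it has a prior default, it meets criterion P): it meets criterion B1.
By R28 (it is escalated, it satisfies condition F): it has a co-signer.
By R31 (it has attribute F1, it carries flag L1): it is in category Y.
By R32 (it meets criterion Y1): it is in category M1.
By R33 (it satisfies condition W1): it is tagged H.
By R35 (it has a co-signer, it is declined): it is conditionally approved.
By R5 (it satisfies condition N, it has marker N1, it has marker K): it meets criterion J.
By R8 (it is in category Y): it is classified as K1.
By R9 (it is in category M1, it carries flag V1, it is tagged H): it has attribute J1.
By R10 (it is in state L, it carries flag Q): it is flagged for fraud.
By R19 (it has attribute J1, it is classified as U): it has complete documentation.
By R22 (it is classified as K1, it has verified income): it has marker E.
By R29 (it is conditionally approved): it has attribute Q2.
By R30 (it is flagged for fraud): it is from an existing customer.
By R36 (it meets criterion J, it exceeds the LTV cap): it is in state E1.
By R1 (it has marker E): it carries flag P1.
By R7 (it has attribute Q2, it is classified as U, it is in state E1): it is pre-approved.
By R21 (it is from an existing customer, it is classified as T1): it has attribute Z1.
By R24 (it carries flag P1, it is pre-approved): it is tagged H1.
By R15 (it has attribute Z1, it meets criterion B1): it has attribute X1.
By R18 (it is tagged H1): it is in category X.
By R17 (it is in category X, it has complete documentation, it has attribute X1): it carries flag B.
By R12 (it carries flag B): it is in state Q1.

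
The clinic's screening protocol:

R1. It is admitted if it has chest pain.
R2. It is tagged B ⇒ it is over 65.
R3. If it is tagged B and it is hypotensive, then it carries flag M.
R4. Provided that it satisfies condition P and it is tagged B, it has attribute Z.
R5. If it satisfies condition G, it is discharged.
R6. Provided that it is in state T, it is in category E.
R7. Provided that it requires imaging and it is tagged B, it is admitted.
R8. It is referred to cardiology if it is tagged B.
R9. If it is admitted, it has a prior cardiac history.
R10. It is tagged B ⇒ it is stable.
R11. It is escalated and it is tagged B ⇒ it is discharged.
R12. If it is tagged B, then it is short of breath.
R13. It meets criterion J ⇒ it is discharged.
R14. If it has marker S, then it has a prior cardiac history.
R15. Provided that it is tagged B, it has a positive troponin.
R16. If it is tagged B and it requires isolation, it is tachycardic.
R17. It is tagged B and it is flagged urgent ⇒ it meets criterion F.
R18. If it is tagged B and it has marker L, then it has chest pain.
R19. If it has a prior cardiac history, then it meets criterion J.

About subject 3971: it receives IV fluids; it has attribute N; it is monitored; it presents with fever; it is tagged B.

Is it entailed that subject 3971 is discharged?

Forward chaining from the given facts derives: is over 65, is referred to cardiology, is stable, is short of breath, has a positive troponin.
Rules concluding "it is discharged": R5 needs "it satisfies condition G"; R11 needs "it is escalated"; R13 needs "it meets criterion J" — none of these are established.

No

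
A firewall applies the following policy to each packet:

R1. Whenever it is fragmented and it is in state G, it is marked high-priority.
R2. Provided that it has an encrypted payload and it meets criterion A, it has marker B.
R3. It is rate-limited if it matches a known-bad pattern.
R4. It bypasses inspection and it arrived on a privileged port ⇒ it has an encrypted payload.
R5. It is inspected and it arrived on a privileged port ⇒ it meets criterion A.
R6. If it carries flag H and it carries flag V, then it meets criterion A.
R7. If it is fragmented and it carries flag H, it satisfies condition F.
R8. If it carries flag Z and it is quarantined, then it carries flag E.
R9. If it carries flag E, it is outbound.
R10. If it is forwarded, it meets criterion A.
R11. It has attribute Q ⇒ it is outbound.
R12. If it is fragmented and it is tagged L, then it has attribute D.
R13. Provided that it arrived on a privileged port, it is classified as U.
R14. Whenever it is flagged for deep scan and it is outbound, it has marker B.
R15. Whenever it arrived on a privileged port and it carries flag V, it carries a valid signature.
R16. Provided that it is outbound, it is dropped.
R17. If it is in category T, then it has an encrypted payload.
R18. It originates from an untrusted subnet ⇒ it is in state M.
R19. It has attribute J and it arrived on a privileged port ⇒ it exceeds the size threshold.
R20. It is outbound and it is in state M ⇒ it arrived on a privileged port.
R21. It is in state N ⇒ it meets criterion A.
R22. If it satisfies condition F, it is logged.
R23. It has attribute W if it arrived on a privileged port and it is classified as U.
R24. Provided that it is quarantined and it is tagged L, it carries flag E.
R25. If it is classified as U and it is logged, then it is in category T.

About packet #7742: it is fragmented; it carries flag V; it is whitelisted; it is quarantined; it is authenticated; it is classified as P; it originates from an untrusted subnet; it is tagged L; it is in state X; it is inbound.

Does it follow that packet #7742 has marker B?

No

Forward chaining from the given facts derives: has attribute D, is in state M, carries flag E, is outbound, is dropped, arrived on a privileged port, is classified as U, carries a valid signature, has attribute W.
Rules concluding "it has marker B": R2 needs "it has an encrypted payload"; R14 needs "it is flagged for deep scan" — none of these are established.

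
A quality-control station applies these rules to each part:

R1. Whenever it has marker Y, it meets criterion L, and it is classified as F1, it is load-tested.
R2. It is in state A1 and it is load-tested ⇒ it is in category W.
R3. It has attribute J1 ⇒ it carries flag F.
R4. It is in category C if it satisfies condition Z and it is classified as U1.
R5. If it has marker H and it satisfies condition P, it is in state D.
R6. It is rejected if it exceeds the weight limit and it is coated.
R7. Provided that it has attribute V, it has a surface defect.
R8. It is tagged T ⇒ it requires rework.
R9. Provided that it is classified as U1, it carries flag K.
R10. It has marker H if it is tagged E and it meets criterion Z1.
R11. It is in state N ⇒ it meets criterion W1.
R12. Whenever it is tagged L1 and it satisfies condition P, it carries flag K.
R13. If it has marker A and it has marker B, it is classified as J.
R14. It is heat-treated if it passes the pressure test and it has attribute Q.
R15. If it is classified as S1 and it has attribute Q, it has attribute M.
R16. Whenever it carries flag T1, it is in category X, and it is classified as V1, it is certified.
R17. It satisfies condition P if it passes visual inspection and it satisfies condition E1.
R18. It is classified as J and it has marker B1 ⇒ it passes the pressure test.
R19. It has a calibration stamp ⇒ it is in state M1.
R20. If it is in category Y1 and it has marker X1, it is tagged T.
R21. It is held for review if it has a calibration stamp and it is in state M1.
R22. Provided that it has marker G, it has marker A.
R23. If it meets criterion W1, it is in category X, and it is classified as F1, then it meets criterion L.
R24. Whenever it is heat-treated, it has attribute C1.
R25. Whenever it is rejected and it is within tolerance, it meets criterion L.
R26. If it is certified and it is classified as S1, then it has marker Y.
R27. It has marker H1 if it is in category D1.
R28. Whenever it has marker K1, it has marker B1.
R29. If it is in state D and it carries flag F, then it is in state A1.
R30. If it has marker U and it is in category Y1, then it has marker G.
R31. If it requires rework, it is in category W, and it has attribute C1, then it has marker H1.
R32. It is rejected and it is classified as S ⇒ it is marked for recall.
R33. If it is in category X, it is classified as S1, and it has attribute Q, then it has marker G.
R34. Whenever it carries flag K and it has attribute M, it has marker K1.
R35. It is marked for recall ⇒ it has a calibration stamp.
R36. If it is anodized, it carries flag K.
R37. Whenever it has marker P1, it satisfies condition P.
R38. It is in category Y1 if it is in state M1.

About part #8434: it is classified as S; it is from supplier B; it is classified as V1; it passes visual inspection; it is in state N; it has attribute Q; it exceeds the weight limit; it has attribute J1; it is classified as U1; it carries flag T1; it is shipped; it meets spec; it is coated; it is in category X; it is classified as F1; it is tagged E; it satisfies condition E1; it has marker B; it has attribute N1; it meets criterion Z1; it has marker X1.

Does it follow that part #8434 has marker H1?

Forward chaining from the given facts derives: carries flag F, is rejected, carries flag K, has marker H, meets criterion W1, is certified, satisfies condition P, meets criterion L, is marked for recall, has a calibration stamp, is in state D, is in state M1, is held for review, is in state A1, is in category Y1, is tagged T, requires rework.
Rules concluding "it has marker H1": R27 needs "it is in category D1"; R31 needs "it is in category W" — none of these are established.

No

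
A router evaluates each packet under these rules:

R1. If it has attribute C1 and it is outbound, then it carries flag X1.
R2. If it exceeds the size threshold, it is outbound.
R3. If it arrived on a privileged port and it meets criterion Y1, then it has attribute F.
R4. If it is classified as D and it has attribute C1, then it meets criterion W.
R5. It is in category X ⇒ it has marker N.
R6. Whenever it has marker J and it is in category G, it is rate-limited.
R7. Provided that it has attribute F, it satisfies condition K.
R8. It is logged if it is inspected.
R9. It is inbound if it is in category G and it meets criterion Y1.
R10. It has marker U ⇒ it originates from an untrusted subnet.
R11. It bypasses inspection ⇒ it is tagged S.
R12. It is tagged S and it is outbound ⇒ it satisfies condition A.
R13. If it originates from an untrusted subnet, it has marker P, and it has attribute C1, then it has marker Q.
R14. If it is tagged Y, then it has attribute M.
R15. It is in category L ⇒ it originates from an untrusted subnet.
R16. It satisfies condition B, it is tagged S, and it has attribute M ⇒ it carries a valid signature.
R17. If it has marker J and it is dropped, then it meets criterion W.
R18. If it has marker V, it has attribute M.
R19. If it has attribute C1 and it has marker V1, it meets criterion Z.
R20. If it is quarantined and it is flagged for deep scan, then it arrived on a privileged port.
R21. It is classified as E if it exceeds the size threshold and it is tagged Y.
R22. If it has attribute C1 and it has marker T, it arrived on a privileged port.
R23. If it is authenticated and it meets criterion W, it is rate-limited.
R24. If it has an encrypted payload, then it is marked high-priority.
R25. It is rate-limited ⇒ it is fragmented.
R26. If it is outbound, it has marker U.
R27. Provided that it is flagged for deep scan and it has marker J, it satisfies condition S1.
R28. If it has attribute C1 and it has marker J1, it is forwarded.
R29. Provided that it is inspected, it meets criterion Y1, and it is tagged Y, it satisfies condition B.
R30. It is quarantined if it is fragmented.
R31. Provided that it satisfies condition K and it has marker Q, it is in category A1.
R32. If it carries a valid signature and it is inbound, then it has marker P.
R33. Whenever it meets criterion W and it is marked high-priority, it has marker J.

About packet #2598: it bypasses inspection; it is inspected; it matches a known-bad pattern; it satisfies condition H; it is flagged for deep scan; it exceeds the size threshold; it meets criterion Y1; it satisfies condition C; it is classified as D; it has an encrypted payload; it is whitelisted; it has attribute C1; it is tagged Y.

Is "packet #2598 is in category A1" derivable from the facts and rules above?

Forward chaining from the given facts derives: is outbound, meets criterion W, is logged, is tagged S, satisfies condition A, has attribute M, is classified as E, is marked high-priority, has marker U, satisfies condition B, has marker J, carries flag X1, originates from an untrusted subnet, carries a valid signature, satisfies condition S1.
The only rule concluding "it is in category A1" is R31, which needs "it satisfies condition K"; that is never established.

No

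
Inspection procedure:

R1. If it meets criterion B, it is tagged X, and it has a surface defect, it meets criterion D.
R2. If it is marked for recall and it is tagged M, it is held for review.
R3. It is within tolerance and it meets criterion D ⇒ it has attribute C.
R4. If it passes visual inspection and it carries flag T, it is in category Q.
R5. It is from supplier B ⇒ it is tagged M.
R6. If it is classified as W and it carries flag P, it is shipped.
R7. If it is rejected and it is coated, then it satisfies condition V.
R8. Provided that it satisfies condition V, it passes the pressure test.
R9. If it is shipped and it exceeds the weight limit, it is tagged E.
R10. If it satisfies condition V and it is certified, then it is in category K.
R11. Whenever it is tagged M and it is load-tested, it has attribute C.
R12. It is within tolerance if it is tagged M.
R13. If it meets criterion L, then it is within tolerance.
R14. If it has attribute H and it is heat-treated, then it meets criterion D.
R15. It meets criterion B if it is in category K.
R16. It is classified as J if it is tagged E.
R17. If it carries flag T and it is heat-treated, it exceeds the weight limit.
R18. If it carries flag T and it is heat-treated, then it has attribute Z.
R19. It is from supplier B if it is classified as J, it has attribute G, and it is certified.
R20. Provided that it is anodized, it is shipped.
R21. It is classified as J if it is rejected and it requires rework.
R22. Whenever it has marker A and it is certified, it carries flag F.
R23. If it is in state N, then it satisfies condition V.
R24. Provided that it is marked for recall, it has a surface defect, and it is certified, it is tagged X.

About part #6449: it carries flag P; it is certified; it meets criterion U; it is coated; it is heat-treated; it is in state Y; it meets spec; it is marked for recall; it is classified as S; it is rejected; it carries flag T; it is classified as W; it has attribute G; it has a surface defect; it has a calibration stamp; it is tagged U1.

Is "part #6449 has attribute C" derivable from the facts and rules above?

By R6 (it is classified as W, it carries flag P): it is shipped.
By R7 (it is rejected, it is coated): it satisfies condition V.
By R10 (it satisfies condition V, it is certified): it is in category K.
By R15 (it is in category K): it meets criterion B.
By R17 (it carries flag T, it is heat-treated): it exceeds the weight limit.
By R24 (it is marked for recall, it has a surface defect, it is certified): it is tagged X.
By R1 (it meets criterion B, it is tagged X, it has a surface defect): it meets criterion D.
By R9 (it is shipped, it exceeds the weight limit): it is tagged E.
By R16 (it is tagged E): it is classified as J.
By R19 (it is classified as J, it has attribute G, it is certified): it is from supplier B.
By R5 (it is from supplier B): it is tagged M.
By R12 (it is tagged M): it is within tolerance.
By R3 (it is within tolerance, it meets criterion D): it has attribute C.

Yes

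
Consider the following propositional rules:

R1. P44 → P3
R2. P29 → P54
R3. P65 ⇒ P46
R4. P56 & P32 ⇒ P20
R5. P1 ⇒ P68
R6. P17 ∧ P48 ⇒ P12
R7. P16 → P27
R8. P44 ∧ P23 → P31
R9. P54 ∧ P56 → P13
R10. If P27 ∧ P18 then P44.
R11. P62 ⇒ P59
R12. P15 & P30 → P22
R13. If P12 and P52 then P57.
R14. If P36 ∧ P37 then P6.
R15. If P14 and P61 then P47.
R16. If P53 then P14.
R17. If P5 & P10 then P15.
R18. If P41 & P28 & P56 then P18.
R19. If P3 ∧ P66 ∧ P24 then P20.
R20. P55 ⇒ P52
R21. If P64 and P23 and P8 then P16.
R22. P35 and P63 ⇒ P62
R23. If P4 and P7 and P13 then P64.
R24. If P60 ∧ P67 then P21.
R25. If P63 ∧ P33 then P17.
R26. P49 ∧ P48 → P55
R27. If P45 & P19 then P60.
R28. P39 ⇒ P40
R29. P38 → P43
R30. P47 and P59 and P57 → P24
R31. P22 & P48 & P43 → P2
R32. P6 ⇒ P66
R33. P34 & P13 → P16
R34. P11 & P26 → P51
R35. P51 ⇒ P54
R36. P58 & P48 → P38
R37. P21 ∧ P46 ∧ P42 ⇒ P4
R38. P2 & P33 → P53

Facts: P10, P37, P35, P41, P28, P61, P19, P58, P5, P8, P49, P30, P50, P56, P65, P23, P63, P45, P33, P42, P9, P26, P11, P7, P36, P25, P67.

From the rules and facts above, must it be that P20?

No

Forward chaining from the given facts derives: P46, P6, P15, P18, P62, P17, P60, P66, P51, P54, P13, P59, P22, P21, P4, P64, P16, P27, P44, P3, P31.
Rules concluding P20: R4 needs P32; R19 needs P24 — none of these are established.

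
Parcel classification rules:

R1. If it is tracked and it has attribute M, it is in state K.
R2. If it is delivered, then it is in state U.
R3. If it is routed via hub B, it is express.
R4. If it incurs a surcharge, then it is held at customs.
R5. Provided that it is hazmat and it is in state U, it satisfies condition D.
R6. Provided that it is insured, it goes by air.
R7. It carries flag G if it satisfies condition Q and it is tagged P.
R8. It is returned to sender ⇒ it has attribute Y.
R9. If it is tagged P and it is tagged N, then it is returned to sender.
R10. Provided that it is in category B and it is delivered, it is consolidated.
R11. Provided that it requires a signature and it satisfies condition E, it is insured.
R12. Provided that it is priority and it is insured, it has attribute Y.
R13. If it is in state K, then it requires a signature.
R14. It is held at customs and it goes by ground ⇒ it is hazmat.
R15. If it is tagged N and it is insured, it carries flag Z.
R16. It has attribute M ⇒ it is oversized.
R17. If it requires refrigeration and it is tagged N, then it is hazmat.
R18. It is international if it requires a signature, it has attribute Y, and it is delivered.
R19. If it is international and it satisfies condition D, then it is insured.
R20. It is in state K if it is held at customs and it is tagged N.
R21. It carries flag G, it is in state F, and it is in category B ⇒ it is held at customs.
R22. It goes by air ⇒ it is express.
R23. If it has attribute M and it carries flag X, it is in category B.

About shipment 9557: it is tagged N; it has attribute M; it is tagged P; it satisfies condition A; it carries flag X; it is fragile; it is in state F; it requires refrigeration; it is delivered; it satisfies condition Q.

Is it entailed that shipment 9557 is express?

By R2 (it is delivered): it is in state U.
By R7 (it satisfies condition Q, it is tagged P): it carries flag G.
By R9 (it is tagged P, it is tagged N): it is returned to sender.
By R17 (it requires refrigeration, it is tagged N): it is hazmat.
By R23 (it has attribute M, it carries flag X): it is in category B.
By R5 (it is hazmat, it is in state U): it satisfies condition D.
By R8 (it is returned to sender): it has attribute Y.
By R21 (it carries flag G, it is in state F, it is in category B): it is held at customs.
By R20 (it is held at customs, it is tagged N): it is in state K.
By R13 (it is in state K): it requires a signature.
By R18 (it requires a signature, it has attribute Y, it is delivered): it is international.
By R19 (it is international, it satisfies condition D): it is insured.
By R6 (it is insured): it goes by air.
By R22 (it goes by air): it is express.

Yes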